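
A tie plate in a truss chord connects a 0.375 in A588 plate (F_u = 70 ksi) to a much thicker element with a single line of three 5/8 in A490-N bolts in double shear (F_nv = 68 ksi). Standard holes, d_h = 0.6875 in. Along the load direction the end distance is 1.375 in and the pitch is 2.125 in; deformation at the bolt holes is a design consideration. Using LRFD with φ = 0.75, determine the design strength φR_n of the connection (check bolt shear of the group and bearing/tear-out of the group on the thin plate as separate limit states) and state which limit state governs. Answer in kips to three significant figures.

83.4 kips (bearing governs)

Bolt shear: A_b = π·0.625²/4 = 0.3068 in²; R_n = 68 × 0.3068 × 3 × 2 = 125.2 kips → 0.75 × 125.2 = 93.9 kips.
Bearing (1.2 l_c t F_u ≤ 2.4 d t F_u): upper limit = 2.4·0.625·0.375·70 = 39.38 kips.
  Edge l_c = 1.375 − 0.6875/2 = 1.031 → r_n = 32.48 kips; interior l_c = 2.125 − 0.6875 = 1.438 → r_n = 39.38 kips.
  R_n,bearing = 1·32.48 + 2·39.38 = 111.2 kips → 0.75 × 111.2 = 83.4 kips.
Bearing governs: 83.4 kips.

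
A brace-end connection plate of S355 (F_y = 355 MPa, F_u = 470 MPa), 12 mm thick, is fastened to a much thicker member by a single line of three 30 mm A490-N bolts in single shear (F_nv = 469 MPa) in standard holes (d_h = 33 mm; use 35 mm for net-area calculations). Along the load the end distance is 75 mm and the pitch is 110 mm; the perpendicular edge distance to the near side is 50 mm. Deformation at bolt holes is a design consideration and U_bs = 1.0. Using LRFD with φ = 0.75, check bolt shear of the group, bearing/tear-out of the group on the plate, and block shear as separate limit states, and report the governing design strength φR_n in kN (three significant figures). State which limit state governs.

Bolt shear: A_b = π·30²/4 = 706.9 mm²; R_n = 469 × 706.9 × 3 × 1 / 1000 = 994.5 kN → 0.75 × 994.5 = 746 kN.
Bearing: edge l_c = 58.5, r_n = 395.9 kN; interior l_c = 77, r_n = 406.1 kN; R_n = 395.9 + 2·406.1 = 1208 kN → 906 kN.
Block shear: A_gv = 3540, A_nv = 2490, A_nt = 390 mm²; R_n = min(0.6F_uA_nv, 0.6F_yA_gv) + U_bs·F_u·A_nt = 885.5 kN → 664 kN.
Block shear governs: 664 kN.

664 kN (block shear governs)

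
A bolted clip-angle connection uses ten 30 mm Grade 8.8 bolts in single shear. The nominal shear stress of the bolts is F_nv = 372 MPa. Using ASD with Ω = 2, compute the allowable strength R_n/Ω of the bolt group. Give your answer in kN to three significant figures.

A_b = π × 30² / 4 = 706.9 mm².
R_n = F_nv · A_b · n · n_s = 372 × 706.9 × 10 × 1 / 1000 = 2630 kN.
Allowable strength R_n/Ω = 2630 / 2 = 1310 kN.

1310 kN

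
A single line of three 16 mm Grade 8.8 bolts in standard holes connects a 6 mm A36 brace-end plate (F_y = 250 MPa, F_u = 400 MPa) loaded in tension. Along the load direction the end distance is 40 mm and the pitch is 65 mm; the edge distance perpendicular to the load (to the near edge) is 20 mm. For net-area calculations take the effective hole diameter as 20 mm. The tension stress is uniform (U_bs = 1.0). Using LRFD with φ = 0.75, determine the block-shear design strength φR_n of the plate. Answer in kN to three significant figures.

Shear plane L_v = 40 + 2·65 = 170 mm; A_gv = 170 × 6 = 1020 mm².
A_nv = (170 − 2.5·20) × 6 = 720 mm².
A_nt = (20 − 0.5·20) × 6 = 60 mm².
0.6 F_u A_nv = 172.8 kN; 0.6 F_y A_gv = 153 kN → shear yielding governs the shear term.
R_n = 153 + 1.0 × 400 × 60 / 1000 = 177 kN.
Design strength φR_n = 0.75 × 177 = 133 kN.

133 kN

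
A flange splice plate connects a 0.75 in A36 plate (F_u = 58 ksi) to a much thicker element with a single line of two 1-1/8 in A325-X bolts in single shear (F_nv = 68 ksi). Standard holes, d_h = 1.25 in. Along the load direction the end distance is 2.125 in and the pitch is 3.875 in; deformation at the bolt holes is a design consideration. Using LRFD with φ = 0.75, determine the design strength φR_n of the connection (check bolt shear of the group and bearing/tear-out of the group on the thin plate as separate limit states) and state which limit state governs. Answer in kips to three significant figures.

101 kips (bolt shear governs)

Bolt shear: A_b = π·1.125²/4 = 0.994 in²; R_n = 68 × 0.994 × 2 × 1 = 135.2 kips → 0.75 × 135.2 = 101 kips.
Bearing (1.2 l_c t F_u ≤ 2.4 d t F_u): upper limit = 2.4·1.125·0.75·58 = 117.4 kips.
  Edge l_c = 2.125 − 1.25/2 = 1.5 → r_n = 78.3 kips; interior l_c = 3.875 − 1.25 = 2.625 → r_n = 117.4 kips.
  R_n,bearing = 1·78.3 + 1·117.4 = 195.8 kips → 0.75 × 195.8 = 147 kips.
Bolt shear governs: 101 kips.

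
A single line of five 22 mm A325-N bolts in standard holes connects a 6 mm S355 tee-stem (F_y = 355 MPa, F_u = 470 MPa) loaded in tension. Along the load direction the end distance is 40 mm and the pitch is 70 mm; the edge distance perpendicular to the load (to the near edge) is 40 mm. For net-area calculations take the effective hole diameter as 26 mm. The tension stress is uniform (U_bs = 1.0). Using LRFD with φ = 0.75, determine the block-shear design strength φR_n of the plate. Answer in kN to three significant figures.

Shear plane L_v = 40 + 4·70 = 320 mm; A_gv = 320 × 6 = 1920 mm².
A_nv = (320 − 4.5·26) × 6 = 1218 mm².
A_nt = (40 − 0.5·26) × 6 = 162 mm².
0.6 F_u A_nv = 343.5 kN; 0.6 F_y A_gv = 409 kN → shear rupture governs the shear term.
R_n = 343.5 + 1.0 × 470 × 162 / 1000 = 419.6 kN.
Design strength φR_n = 0.75 × 419.6 = 315 kN.

315 kN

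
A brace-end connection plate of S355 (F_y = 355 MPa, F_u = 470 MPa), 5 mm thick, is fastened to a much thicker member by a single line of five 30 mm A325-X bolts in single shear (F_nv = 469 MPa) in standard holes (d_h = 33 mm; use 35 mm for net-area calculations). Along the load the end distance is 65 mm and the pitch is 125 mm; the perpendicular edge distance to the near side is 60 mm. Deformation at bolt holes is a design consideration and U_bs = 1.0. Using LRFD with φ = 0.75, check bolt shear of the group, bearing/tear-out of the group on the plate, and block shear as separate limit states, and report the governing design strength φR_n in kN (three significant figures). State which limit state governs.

506 kN (block shear governs)

Bolt shear: A_b = π·30²/4 = 706.9 mm²; R_n = 469 × 706.9 × 5 × 1 / 1000 = 1658 kN → 0.75 × 1658 = 1240 kN.
Bearing: edge l_c = 48.5, r_n = 136.8 kN; interior l_c = 92, r_n = 169.2 kN; R_n = 136.8 + 4·169.2 = 813.6 kN → 610 kN.
Block shear: A_gv = 2825, A_nv = 2038, A_nt = 212.5 mm²; R_n = min(0.6F_uA_nv, 0.6F_yA_gv) + U_bs·F_u·A_nt = 674.5 kN → 506 kN.
Block shear governs: 506 kN.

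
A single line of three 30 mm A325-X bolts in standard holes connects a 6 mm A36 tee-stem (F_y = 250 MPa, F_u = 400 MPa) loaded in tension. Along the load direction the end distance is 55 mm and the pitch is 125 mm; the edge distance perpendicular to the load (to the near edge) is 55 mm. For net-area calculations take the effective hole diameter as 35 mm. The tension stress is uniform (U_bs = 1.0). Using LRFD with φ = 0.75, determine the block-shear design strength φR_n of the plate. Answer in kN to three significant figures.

273 kN

Shear plane L_v = 55 + 2·125 = 305 mm; A_gv = 305 × 6 = 1830 mm².
A_nv = (305 − 2.5·35) × 6 = 1305 mm².
A_nt = (55 − 0.5·35) × 6 = 225 mm².
0.6 F_u A_nv = 313.2 kN; 0.6 F_y A_gv = 274.5 kN → shear yielding governs the shear term.
R_n = 274.5 + 1.0 × 400 × 225 / 1000 = 364.5 kN.
Design strength φR_n = 0.75 × 364.5 = 273 kN.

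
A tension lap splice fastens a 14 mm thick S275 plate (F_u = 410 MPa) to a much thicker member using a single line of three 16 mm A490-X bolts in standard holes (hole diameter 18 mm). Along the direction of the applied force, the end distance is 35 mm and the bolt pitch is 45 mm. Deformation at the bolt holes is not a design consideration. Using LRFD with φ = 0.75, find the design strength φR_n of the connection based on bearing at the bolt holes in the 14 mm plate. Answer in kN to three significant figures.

Per bolt r_n = 1.5 l_c t F_u ≤ 3.0 d t F_u; upper limit = 3.0 × 16 × 14 × 410 / 1000 = 275.5 kN.
Edge bolt: l_c = 35 − 18/2 = 26 mm → 1.5 × 26 × 14 × 410 / 1000 = 223.9 → r_n = 223.9 kN.
Interior bolts: l_c = 45 − 18 = 27 mm → 1.5 × 27 × 14 × 410 / 1000 = 232.5 → r_n = 232.5 kN.
R_n = 1 × 223.9 + 2 × 232.5 = 688.8 kN.
Design strength φR_n = 0.75 × 688.8 = 517 kN.

517 kN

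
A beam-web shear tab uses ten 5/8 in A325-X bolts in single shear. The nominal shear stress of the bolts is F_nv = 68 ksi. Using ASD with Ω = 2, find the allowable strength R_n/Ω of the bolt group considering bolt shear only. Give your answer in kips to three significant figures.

A_b = π × 0.625² / 4 = 0.3068 in².
R_n = F_nv · A_b · n · n_s = 68 × 0.3068 × 10 × 1 = 208.6 kips.
Allowable strength R_n/Ω = 208.6 / 2 = 104 kips.

104 kips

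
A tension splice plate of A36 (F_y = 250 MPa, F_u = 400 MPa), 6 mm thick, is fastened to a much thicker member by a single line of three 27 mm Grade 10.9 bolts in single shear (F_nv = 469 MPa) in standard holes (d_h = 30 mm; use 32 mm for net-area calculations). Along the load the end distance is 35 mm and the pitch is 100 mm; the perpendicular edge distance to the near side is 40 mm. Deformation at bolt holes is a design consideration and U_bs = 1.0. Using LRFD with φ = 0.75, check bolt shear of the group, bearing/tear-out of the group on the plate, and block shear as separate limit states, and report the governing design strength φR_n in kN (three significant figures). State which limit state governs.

202 kN (block shear governs)

Bolt shear: A_b = π·27²/4 = 572.6 mm²; R_n = 469 × 572.6 × 3 × 1 / 1000 = 805.6 kN → 0.75 × 805.6 = 604 kN.
Bearing: edge l_c = 20, r_n = 57.6 kN; interior l_c = 70, r_n = 155.5 kN; R_n = 57.6 + 2·155.5 = 368.6 kN → 276 kN.
Block shear: A_gv = 1410, A_nv = 930, A_nt = 144 mm²; R_n = min(0.6F_uA_nv, 0.6F_yA_gv) + U_bs·F_u·A_nt = 269.1 kN → 202 kN.
Block shear governs: 202 kN.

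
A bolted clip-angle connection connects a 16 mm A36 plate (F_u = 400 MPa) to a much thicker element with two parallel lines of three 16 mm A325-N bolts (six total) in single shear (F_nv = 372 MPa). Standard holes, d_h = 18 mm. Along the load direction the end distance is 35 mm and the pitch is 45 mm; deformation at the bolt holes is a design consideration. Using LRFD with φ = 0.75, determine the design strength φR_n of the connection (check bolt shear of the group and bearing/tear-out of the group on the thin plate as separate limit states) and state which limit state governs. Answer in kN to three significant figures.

Bolt shear: A_b = π·16²/4 = 201.1 mm²; R_n = 372 × 201.1 × 6 × 1 / 1000 = 448.8 kN → 0.75 × 448.8 = 337 kN.
Bearing (1.2 l_c t F_u ≤ 2.4 d t F_u): upper limit = 2.4·16·16·400 / 1000 = 245.8 kN.
  Edge l_c = 35 − 18/2 = 26 → r_n = 199.7 kN; interior l_c = 45 − 18 = 27 → r_n = 207.4 kN.
  R_n,bearing = 2·199.7 + 4·207.4 = 1229 kN → 0.75 × 1229 = 922 kN.
Bolt shear governs: 337 kN.

337 kN (bolt shear governs)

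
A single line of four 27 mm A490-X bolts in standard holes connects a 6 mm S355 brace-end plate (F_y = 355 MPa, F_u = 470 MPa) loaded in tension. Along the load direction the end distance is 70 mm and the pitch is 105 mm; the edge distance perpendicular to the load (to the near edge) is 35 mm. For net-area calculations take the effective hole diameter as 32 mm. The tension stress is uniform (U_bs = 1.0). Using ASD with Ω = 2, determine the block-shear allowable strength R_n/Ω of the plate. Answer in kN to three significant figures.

258 kN

Shear plane L_v = 70 + 3·105 = 385 mm; A_gv = 385 × 6 = 2310 mm².
A_nv = (385 − 3.5·32) × 6 = 1638 mm².
A_nt = (35 − 0.5·32) × 6 = 114 mm².
0.6 F_u A_nv = 461.9 kN; 0.6 F_y A_gv = 492 kN → shear rupture governs the shear term.
R_n = 461.9 + 1.0 × 470 × 114 / 1000 = 515.5 kN.
Allowable strength R_n/Ω = 515.5 / 2 = 258 kN.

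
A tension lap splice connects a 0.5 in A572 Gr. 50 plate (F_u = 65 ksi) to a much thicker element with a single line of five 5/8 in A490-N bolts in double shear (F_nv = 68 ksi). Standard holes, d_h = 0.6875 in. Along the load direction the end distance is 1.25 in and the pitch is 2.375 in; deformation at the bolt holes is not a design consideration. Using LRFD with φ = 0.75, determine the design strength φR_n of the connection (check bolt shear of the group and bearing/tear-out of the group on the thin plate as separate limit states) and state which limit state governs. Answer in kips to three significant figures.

Bolt shear: A_b = π·0.625²/4 = 0.3068 in²; R_n = 68 × 0.3068 × 5 × 2 = 208.6 kips → 0.75 × 208.6 = 156 kips.
Bearing (1.5 l_c t F_u ≤ 3.0 d t F_u): upper limit = 3.0·0.625·0.5·65 = 60.94 kips.
  Edge l_c = 1.25 − 0.6875/2 = 0.9062 → r_n = 44.18 kips; interior l_c = 2.375 − 0.6875 = 1.688 → r_n = 60.94 kips.
  R_n,bearing = 1·44.18 + 4·60.94 = 287.9 kips → 0.75 × 287.9 = 216 kips.
Bolt shear governs: 156 kips.

156 kips (bolt shear governs)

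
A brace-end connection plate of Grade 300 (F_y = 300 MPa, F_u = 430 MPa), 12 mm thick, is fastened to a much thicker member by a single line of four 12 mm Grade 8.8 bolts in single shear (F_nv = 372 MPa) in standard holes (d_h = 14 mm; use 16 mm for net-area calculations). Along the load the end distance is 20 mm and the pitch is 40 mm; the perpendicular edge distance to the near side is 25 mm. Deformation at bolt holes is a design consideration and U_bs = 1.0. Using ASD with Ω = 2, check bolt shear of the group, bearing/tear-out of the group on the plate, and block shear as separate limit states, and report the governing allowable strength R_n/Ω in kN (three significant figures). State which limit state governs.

Bolt shear: A_b = π·12²/4 = 113.1 mm²; R_n = 372 × 113.1 × 4 × 1 / 1000 = 168.3 kN → 168.3 / 2 = 84.1 kN.
Bearing: edge l_c = 13, r_n = 80.5 kN; interior l_c = 26, r_n = 148.6 kN; R_n = 80.5 + 3·148.6 = 526.3 kN → 263 kN.
Block shear: A_gv = 1680, A_nv = 1008, A_nt = 204 mm²; R_n = min(0.6F_uA_nv, 0.6F_yA_gv) + U_bs·F_u·A_nt = 347.8 kN → 174 kN.
Bolt shear governs: 84.1 kN.

84.1 kN (bolt shear governs)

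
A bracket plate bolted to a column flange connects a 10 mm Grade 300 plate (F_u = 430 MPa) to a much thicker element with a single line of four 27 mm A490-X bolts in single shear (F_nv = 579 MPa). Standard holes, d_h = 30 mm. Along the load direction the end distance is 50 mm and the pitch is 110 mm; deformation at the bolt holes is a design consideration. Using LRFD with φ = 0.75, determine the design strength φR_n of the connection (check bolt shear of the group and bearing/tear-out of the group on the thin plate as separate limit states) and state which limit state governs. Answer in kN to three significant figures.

Bolt shear: A_b = π·27²/4 = 572.6 mm²; R_n = 579 × 572.6 × 4 × 1 / 1000 = 1326 kN → 0.75 × 1326 = 995 kN.
Bearing (1.2 l_c t F_u ≤ 2.4 d t F_u): upper limit = 2.4·27·10·430 / 1000 = 278.6 kN.
  Edge l_c = 50 − 30/2 = 35 → r_n = 180.6 kN; interior l_c = 110 − 30 = 80 → r_n = 278.6 kN.
  R_n,bearing = 1·180.6 + 3·278.6 = 1017 kN → 0.75 × 1017 = 762 kN.
Bearing governs: 762 kN.

762 kN (bearing governs)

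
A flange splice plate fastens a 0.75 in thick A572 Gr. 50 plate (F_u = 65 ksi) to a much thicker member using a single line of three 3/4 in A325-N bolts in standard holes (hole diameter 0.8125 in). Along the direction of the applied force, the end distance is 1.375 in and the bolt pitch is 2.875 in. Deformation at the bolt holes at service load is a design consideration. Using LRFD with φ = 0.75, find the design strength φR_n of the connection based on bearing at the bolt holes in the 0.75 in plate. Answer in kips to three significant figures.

174 kips

Per bolt r_n = 1.2 l_c t F_u ≤ 2.4 d t F_u; upper limit = 2.4 × 0.75 × 0.75 × 65 = 87.75 kips.
Edge bolt: l_c = 1.375 − 0.8125/2 = 0.9688 in → 1.2 × 0.9688 × 0.75 × 65 = 56.67 → r_n = 56.67 kips.
Interior bolts: l_c = 2.875 − 0.8125 = 2.062 in → 1.2 × 2.062 × 0.75 × 65 = 120.7 → r_n = 87.75 kips.
R_n = 1 × 56.67 + 2 × 87.75 = 232.2 kips.
Design strength φR_n = 0.75 × 232.2 = 174 kips.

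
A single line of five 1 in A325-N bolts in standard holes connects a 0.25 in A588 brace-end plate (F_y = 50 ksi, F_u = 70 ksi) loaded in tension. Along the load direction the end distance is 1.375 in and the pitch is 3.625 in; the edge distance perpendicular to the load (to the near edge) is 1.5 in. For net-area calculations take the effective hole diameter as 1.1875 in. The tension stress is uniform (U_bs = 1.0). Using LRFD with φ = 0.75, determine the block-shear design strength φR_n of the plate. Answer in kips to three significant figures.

94.8 kips

Shear plane L_v = 1.375 + 4·3.625 = 15.88 in; A_gv = 15.88 × 0.25 = 3.969 in².
A_nv = (15.88 − 4.5·1.1875) × 0.25 = 2.633 in².
A_nt = (1.5 − 0.5·1.1875) × 0.25 = 0.2266 in².
0.6 F_u A_nv = 110.6 kips; 0.6 F_y A_gv = 119.1 kips → shear rupture governs the shear term.
R_n = 110.6 + 1.0 × 70 × 0.2266 = 126.4 kips.
Design strength φR_n = 0.75 × 126.4 = 94.8 kips.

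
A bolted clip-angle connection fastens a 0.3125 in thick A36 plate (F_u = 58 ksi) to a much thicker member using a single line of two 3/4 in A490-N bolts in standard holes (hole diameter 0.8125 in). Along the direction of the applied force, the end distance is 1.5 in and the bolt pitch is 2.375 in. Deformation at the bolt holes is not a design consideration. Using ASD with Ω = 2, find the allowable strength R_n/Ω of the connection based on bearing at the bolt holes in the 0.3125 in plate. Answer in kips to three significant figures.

Per bolt r_n = 1.5 l_c t F_u ≤ 3.0 d t F_u; upper limit = 3.0 × 0.75 × 0.3125 × 58 = 40.78 kips.
Edge bolt: l_c = 1.5 − 0.8125/2 = 1.094 in → 1.5 × 1.094 × 0.3125 × 58 = 29.74 → r_n = 29.74 kips.
Interior bolts: l_c = 2.375 − 0.8125 = 1.562 in → 1.5 × 1.562 × 0.3125 × 58 = 42.48 → r_n = 40.78 kips.
R_n = 1 × 29.74 + 1 × 40.78 = 70.52 kips.
Allowable strength R_n/Ω = 70.52 / 2 = 35.3 kips.

35.3 kips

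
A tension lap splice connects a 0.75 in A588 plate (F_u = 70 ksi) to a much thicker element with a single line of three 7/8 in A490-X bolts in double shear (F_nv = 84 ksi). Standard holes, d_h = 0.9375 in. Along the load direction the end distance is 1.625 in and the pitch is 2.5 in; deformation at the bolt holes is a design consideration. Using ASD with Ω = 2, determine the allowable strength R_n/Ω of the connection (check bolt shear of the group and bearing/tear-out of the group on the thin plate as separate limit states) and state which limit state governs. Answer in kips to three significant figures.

135 kips (bearing governs)

Bolt shear: A_b = π·0.875²/4 = 0.6013 in²; R_n = 84 × 0.6013 × 3 × 2 = 303.1 kips → 303.1 / 2 = 152 kips.
Bearing (1.2 l_c t F_u ≤ 2.4 d t F_u): upper limit = 2.4·0.875·0.75·70 = 110.3 kips.
  Edge l_c = 1.625 − 0.9375/2 = 1.156 → r_n = 72.84 kips; interior l_c = 2.5 − 0.9375 = 1.562 → r_n = 98.44 kips.
  R_n,bearing = 1·72.84 + 2·98.44 = 269.7 kips → 269.7 / 2 = 135 kips.
Bearing governs: 135 kips.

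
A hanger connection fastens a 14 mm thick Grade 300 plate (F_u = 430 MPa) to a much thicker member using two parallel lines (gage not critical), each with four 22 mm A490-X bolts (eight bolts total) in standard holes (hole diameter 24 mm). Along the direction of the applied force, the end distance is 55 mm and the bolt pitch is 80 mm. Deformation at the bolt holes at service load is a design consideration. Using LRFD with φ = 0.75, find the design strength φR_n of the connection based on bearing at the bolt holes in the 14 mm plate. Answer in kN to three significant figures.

1900 kN

Per bolt r_n = 1.2 l_c t F_u ≤ 2.4 d t F_u; upper limit = 2.4 × 22 × 14 × 430 / 1000 = 317.9 kN.
Edge bolt: l_c = 55 − 24/2 = 43 mm → 1.2 × 43 × 14 × 430 / 1000 = 310.6 → r_n = 310.6 kN.
Interior bolts: l_c = 80 − 24 = 56 mm → 1.2 × 56 × 14 × 430 / 1000 = 404.5 → r_n = 317.9 kN.
R_n = 2 × 310.6 + 6 × 317.9 = 2528 kN.
Design strength φR_n = 0.75 × 2528 = 1900 kN.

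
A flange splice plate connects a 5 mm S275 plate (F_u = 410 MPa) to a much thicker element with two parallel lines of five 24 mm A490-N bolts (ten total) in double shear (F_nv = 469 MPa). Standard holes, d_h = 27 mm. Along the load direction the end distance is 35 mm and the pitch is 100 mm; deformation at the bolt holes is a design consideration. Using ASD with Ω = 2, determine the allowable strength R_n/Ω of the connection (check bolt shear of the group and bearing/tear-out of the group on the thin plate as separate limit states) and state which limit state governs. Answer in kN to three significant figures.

Bolt shear: A_b = π·24²/4 = 452.4 mm²; R_n = 469 × 452.4 × 10 × 2 / 1000 = 4243 kN → 4243 / 2 = 2120 kN.
Bearing (1.2 l_c t F_u ≤ 2.4 d t F_u): upper limit = 2.4·24·5·410 / 1000 = 118.1 kN.
  Edge l_c = 35 − 27/2 = 21.5 → r_n = 52.89 kN; interior l_c = 100 − 27 = 73 → r_n = 118.1 kN.
  R_n,bearing = 2·52.89 + 8·118.1 = 1050 kN → 1050 / 2 = 525 kN.
Bearing governs: 525 kN.

525 kN (bearing governs)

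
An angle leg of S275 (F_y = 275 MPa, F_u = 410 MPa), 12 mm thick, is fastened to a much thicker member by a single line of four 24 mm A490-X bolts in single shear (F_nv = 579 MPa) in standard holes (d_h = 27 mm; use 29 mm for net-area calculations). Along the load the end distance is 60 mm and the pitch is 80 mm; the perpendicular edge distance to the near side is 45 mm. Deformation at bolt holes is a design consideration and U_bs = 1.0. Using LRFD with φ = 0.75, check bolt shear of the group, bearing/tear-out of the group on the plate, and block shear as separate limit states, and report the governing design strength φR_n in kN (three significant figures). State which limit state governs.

Bolt shear: A_b = π·24²/4 = 452.4 mm²; R_n = 579 × 452.4 × 4 × 1 / 1000 = 1048 kN → 0.75 × 1048 = 786 kN.
Bearing: edge l_c = 46.5, r_n = 274.5 kN; interior l_c = 53, r_n = 283.4 kN; R_n = 274.5 + 3·283.4 = 1125 kN → 844 kN.
Block shear: A_gv = 3600, A_nv = 2382, A_nt = 366 mm²; R_n = min(0.6F_uA_nv, 0.6F_yA_gv) + U_bs·F_u·A_nt = 736 kN → 552 kN.
Block shear governs: 552 kN.

552 kN (block shear governs)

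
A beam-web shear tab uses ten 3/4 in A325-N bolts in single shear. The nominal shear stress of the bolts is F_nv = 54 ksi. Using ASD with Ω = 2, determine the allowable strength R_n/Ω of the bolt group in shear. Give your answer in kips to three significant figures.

A_b = π × 0.75² / 4 = 0.4418 in².
R_n = F_nv · A_b · n · n_s = 54 × 0.4418 × 10 × 1 = 238.6 kips.
Allowable strength R_n/Ω = 238.6 / 2 = 119 kips.

119 kips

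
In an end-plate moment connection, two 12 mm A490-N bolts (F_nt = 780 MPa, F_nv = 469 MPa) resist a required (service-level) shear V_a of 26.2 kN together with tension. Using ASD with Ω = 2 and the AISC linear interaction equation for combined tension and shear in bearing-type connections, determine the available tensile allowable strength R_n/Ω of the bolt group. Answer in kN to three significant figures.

A_b = π·12²/4 = 113.1 mm²; f_rv = 26.2 × 1000 / (2 × 113.1) = 115.8 MPa.
F'_nt = 1.3 F_nt − (Ω F_nt / F_nv) f_rv = 1.3·780 − (2·780/469)·115.8 = 628.7 MPa, capped at F_nt → F'_nt = 628.7 MPa.
R_n = F'_nt · A_b · n = 628.7 × 113.1 × 2 / 1000 = 142.2 kN.
Allowable strength R_n/Ω = 142.2 / 2 = 71.1 kN.

71.1 kN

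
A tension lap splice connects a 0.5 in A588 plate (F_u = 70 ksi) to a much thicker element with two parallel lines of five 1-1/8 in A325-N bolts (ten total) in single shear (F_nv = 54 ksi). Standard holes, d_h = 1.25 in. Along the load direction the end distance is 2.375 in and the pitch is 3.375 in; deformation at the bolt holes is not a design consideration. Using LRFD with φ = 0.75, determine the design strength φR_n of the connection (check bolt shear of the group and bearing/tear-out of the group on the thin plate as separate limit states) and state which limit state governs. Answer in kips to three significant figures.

403 kips (bolt shear governs)

Bolt shear: A_b = π·1.125²/4 = 0.994 in²; R_n = 54 × 0.994 × 10 × 1 = 536.8 kips → 0.75 × 536.8 = 403 kips.
Bearing (1.5 l_c t F_u ≤ 3.0 d t F_u): upper limit = 3.0·1.125·0.5·70 = 118.1 kips.
  Edge l_c = 2.375 − 1.25/2 = 1.75 → r_n = 91.88 kips; interior l_c = 3.375 − 1.25 = 2.125 → r_n = 111.6 kips.
  R_n,bearing = 2·91.88 + 8·111.6 = 1076 kips → 0.75 × 1076 = 807 kips.
Bolt shear governs: 403 kips.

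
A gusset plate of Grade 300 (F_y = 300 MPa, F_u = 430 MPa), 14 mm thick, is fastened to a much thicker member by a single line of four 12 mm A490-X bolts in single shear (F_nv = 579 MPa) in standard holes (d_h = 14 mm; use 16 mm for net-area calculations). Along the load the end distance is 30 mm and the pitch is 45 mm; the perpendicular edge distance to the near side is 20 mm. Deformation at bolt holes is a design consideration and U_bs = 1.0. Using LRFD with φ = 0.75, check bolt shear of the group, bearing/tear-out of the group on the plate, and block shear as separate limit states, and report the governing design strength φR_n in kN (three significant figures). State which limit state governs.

196 kN (bolt shear governs)

Bolt shear: A_b = π·12²/4 = 113.1 mm²; R_n = 579 × 113.1 × 4 × 1 / 1000 = 261.9 kN → 0.75 × 261.9 = 196 kN.
Bearing: edge l_c = 23, r_n = 166.2 kN; interior l_c = 31, r_n = 173.4 kN; R_n = 166.2 + 3·173.4 = 686.3 kN → 515 kN.
Block shear: A_gv = 2310, A_nv = 1526, A_nt = 168 mm²; R_n = min(0.6F_uA_nv, 0.6F_yA_gv) + U_bs·F_u·A_nt = 465.9 kN → 349 kN.
Bolt shear governs: 196 kN.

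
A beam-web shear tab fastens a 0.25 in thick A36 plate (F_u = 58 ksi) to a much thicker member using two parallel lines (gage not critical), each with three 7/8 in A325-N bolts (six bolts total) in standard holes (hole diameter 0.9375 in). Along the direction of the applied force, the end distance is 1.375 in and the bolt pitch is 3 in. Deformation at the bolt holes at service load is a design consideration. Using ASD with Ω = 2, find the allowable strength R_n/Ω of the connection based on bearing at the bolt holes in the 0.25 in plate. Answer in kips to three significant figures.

Per bolt r_n = 1.2 l_c t F_u ≤ 2.4 d t F_u; upper limit = 2.4 × 0.875 × 0.25 × 58 = 30.45 kips.
Edge bolt: l_c = 1.375 − 0.9375/2 = 0.9062 in → 1.2 × 0.9062 × 0.25 × 58 = 15.77 → r_n = 15.77 kips.
Interior bolts: l_c = 3 − 0.9375 = 2.062 in → 1.2 × 2.062 × 0.25 × 58 = 35.89 → r_n = 30.45 kips.
R_n = 2 × 15.77 + 4 × 30.45 = 153.3 kips.
Allowable strength R_n/Ω = 153.3 / 2 = 76.7 kips.

76.7 kips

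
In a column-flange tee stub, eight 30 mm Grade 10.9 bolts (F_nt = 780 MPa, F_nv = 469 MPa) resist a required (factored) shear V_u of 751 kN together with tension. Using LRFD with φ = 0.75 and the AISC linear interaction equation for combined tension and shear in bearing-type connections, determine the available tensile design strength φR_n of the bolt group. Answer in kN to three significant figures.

3050 kN

A_b = π·30²/4 = 706.9 mm²; f_rv = 751 × 1000 / (8 × 706.9) = 132.8 MPa.
F'_nt = 1.3 F_nt − (F_nt / φF_nv) f_rv = 1.3·780 − (780/(0.75·469))·132.8 = 719.5 MPa, capped at F_nt → F'_nt = 719.5 MPa.
R_n = F'_nt · A_b · n = 719.5 × 706.9 × 8 / 1000 = 4069 kN.
Design strength φR_n = 0.75 × 4069 = 3050 kN.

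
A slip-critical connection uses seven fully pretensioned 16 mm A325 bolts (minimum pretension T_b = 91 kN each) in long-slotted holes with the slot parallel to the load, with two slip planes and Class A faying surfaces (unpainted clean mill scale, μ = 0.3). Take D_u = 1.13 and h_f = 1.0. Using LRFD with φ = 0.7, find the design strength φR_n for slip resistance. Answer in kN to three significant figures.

302 kN

R_n = μ · D_u · h_f · T_b · n_s · n_b = 0.3 × 1.13 × 1.0 × 91 × 2 × 7 = 431.9 kN.
Design strength φR_n = 0.7 × 431.9 = 302 kN.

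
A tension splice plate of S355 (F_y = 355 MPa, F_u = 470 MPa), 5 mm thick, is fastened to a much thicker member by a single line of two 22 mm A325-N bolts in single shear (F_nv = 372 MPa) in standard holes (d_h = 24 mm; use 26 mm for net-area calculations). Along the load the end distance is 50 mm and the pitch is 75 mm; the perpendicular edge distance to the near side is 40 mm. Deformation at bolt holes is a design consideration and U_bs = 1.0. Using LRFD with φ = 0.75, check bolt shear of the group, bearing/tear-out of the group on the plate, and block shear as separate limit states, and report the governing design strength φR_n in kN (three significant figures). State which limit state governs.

Bolt shear: A_b = π·22²/4 = 380.1 mm²; R_n = 372 × 380.1 × 2 × 1 / 1000 = 282.8 kN → 0.75 × 282.8 = 212 kN.
Bearing: edge l_c = 38, r_n = 107.2 kN; interior l_c = 51, r_n = 124.1 kN; R_n = 107.2 + 1·124.1 = 231.2 kN → 173 kN.
Block shear: A_gv = 625, A_nv = 430, A_nt = 135 mm²; R_n = min(0.6F_uA_nv, 0.6F_yA_gv) + U_bs·F_u·A_nt = 184.7 kN → 139 kN.
Block shear governs: 139 kN.

139 kN (block shear governs)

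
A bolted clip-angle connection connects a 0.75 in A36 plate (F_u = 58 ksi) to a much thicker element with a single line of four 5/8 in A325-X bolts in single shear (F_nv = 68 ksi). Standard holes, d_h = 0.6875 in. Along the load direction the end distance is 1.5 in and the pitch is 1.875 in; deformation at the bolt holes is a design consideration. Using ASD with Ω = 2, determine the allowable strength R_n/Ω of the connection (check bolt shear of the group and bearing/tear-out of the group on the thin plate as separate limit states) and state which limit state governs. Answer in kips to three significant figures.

Bolt shear: A_b = π·0.625²/4 = 0.3068 in²; R_n = 68 × 0.3068 × 4 × 1 = 83.45 kips → 83.45 / 2 = 41.7 kips.
Bearing (1.2 l_c t F_u ≤ 2.4 d t F_u): upper limit = 2.4·0.625·0.75·58 = 65.25 kips.
  Edge l_c = 1.5 − 0.6875/2 = 1.156 → r_n = 60.36 kips; interior l_c = 1.875 − 0.6875 = 1.188 → r_n = 61.99 kips.
  R_n,bearing = 1·60.36 + 3·61.99 = 246.3 kips → 246.3 / 2 = 123 kips.
Bolt shear governs: 41.7 kips.

41.7 kips (bolt shear governs)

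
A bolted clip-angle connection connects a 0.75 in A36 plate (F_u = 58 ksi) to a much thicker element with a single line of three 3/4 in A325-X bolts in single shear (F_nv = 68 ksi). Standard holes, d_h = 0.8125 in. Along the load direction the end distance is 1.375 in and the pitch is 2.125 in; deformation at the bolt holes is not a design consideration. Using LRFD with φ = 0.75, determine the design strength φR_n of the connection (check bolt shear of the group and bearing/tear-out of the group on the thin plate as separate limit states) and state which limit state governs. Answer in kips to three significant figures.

Bolt shear: A_b = π·0.75²/4 = 0.4418 in²; R_n = 68 × 0.4418 × 3 × 1 = 90.12 kips → 0.75 × 90.12 = 67.6 kips.
Bearing (1.5 l_c t F_u ≤ 3.0 d t F_u): upper limit = 3.0·0.75·0.75·58 = 97.88 kips.
  Edge l_c = 1.375 − 0.8125/2 = 0.9688 → r_n = 63.21 kips; interior l_c = 2.125 − 0.8125 = 1.312 → r_n = 85.64 kips.
  R_n,bearing = 1·63.21 + 2·85.64 = 234.5 kips → 0.75 × 234.5 = 176 kips.
Bolt shear governs: 67.6 kips.

67.6 kips (bolt shear governs)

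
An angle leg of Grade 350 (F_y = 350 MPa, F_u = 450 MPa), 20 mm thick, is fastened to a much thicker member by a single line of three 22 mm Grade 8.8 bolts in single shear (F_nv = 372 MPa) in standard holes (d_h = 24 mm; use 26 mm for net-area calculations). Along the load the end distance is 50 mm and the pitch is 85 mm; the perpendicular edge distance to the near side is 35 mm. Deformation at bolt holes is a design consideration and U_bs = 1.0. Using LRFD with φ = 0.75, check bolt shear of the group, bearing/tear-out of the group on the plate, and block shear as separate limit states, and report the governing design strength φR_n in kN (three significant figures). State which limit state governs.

Bolt shear: A_b = π·22²/4 = 380.1 mm²; R_n = 372 × 380.1 × 3 × 1 / 1000 = 424.2 kN → 0.75 × 424.2 = 318 kN.
Bearing: edge l_c = 38, r_n = 410.4 kN; interior l_c = 61, r_n = 475.2 kN; R_n = 410.4 + 2·475.2 = 1361 kN → 1020 kN.
Block shear: A_gv = 4400, A_nv = 3100, A_nt = 440 mm²; R_n = min(0.6F_uA_nv, 0.6F_yA_gv) + U_bs·F_u·A_nt = 1035 kN → 776 kN.
Bolt shear governs: 318 kN.

318 kN (bolt shear governs)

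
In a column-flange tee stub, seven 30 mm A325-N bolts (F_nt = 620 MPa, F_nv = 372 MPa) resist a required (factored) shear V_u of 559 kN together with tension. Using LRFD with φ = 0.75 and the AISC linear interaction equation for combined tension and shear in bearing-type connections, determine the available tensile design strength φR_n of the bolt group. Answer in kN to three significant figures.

2060 kN

A_b = π·30²/4 = 706.9 mm²; f_rv = 559 × 1000 / (7 × 706.9) = 113 MPa.
F'_nt = 1.3 F_nt − (F_nt / φF_nv) f_rv = 1.3·620 − (620/(0.75·372))·113 = 554.9 MPa, capped at F_nt → F'_nt = 554.9 MPa.
R_n = F'_nt · A_b · n = 554.9 × 706.9 × 7 / 1000 = 2746 kN.
Design strength φR_n = 0.75 × 2746 = 2060 kN.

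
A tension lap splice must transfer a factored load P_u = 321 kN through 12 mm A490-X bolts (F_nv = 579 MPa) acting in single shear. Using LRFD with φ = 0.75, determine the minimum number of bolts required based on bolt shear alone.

7 bolts

A_b = π·12²/4 = 113.1 mm².
Per-bolt design strength φR_n = 0.75 × 579 × 113.1 × 1 / 1000 = 49.11 kN.
n ≥ 321 / 49.11 = 6.536 → use 7 bolts.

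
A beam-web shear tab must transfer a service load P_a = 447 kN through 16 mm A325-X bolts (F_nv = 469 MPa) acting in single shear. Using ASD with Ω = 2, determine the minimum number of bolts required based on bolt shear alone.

A_b = π·16²/4 = 201.1 mm².
Per-bolt allowable strength R_n/Ω = 469 × 201.1 × 1 / 1000 / 2 = 47.15 kN.
n ≥ 447 / 47.15 = 9.481 → use 10 bolts.

10 bolts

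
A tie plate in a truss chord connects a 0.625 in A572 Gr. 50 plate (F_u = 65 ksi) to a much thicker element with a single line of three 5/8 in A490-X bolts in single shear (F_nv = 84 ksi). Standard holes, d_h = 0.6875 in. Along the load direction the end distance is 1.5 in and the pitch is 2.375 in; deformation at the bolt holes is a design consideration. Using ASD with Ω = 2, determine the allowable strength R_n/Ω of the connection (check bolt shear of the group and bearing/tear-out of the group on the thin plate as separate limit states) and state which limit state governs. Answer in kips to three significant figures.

38.7 kips (bolt shear governs)

Bolt shear: A_b = π·0.625²/4 = 0.3068 in²; R_n = 84 × 0.3068 × 3 × 1 = 77.31 kips → 77.31 / 2 = 38.7 kips.
Bearing (1.2 l_c t F_u ≤ 2.4 d t F_u): upper limit = 2.4·0.625·0.625·65 = 60.94 kips.
  Edge l_c = 1.5 − 0.6875/2 = 1.156 → r_n = 56.37 kips; interior l_c = 2.375 − 0.6875 = 1.688 → r_n = 60.94 kips.
  R_n,bearing = 1·56.37 + 2·60.94 = 178.2 kips → 178.2 / 2 = 89.1 kips.
Bolt shear governs: 38.7 kips.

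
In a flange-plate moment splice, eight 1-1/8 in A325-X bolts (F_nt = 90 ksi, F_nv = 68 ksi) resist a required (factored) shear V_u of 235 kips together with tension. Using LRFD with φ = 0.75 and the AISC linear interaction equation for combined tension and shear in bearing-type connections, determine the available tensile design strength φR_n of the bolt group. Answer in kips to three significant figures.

387 kips

A_b = π·1.125²/4 = 0.994 in²; f_rv = 235 / (8 × 0.994) = 29.55 ksi.
F'_nt = 1.3 F_nt − (F_nt / φF_nv) f_rv = 1.3·90 − (90/(0.75·68))·29.55 = 64.85 ksi, capped at F_nt → F'_nt = 64.85 ksi.
R_n = F'_nt · A_b · n = 64.85 × 0.994 × 8 = 515.7 kips.
Design strength φR_n = 0.75 × 515.7 = 387 kips.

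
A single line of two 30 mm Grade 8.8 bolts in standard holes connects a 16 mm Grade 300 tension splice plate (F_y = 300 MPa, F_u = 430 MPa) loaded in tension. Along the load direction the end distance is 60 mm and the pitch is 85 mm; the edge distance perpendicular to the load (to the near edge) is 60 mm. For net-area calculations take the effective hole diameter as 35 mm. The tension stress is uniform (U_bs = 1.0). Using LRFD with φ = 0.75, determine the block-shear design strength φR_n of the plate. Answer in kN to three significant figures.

506 kN

Shear plane L_v = 60 + 1·85 = 145 mm; A_gv = 145 × 16 = 2320 mm².
A_nv = (145 − 1.5·35) × 16 = 1480 mm².
A_nt = (60 − 0.5·35) × 16 = 680 mm².
0.6 F_u A_nv = 381.8 kN; 0.6 F_y A_gv = 417.6 kN → shear rupture governs the shear term.
R_n = 381.8 + 1.0 × 430 × 680 / 1000 = 674.2 kN.
Design strength φR_n = 0.75 × 674.2 = 506 kN.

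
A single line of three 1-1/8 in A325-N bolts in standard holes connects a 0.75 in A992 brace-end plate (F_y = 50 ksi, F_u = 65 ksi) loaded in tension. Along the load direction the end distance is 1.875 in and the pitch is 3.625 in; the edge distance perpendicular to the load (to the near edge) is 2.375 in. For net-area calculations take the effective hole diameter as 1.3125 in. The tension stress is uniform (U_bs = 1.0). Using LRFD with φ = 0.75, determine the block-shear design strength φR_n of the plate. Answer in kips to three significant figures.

Shear plane L_v = 1.875 + 2·3.625 = 9.125 in; A_gv = 9.125 × 0.75 = 6.844 in².
A_nv = (9.125 − 2.5·1.3125) × 0.75 = 4.383 in².
A_nt = (2.375 − 0.5·1.3125) × 0.75 = 1.289 in².
0.6 F_u A_nv = 170.9 kips; 0.6 F_y A_gv = 205.3 kips → shear rupture governs the shear term.
R_n = 170.9 + 1.0 × 65 × 1.289 = 254.7 kips.
Design strength φR_n = 0.75 × 254.7 = 191 kips.

191 kips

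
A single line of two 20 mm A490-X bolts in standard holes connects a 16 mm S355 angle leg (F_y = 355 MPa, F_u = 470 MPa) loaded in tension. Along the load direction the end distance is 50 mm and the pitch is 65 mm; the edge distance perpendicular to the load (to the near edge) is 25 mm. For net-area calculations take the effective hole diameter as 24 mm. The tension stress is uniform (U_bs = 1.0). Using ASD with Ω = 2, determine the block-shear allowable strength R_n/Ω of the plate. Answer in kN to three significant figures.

227 kN

Shear plane L_v = 50 + 1·65 = 115 mm; A_gv = 115 × 16 = 1840 mm².
A_nv = (115 − 1.5·24) × 16 = 1264 mm².
A_nt = (25 − 0.5·24) × 16 = 208 mm².
0.6 F_u A_nv = 356.4 kN; 0.6 F_y A_gv = 391.9 kN → shear rupture governs the shear term.
R_n = 356.4 + 1.0 × 470 × 208 / 1000 = 454.2 kN.
Allowable strength R_n/Ω = 454.2 / 2 = 227 kN.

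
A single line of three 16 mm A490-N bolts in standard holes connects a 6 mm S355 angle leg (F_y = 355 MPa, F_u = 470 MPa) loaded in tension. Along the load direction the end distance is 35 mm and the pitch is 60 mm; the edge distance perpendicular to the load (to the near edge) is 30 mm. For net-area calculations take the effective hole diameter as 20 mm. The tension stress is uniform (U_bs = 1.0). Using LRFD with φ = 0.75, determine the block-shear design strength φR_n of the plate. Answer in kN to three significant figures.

176 kN

Shear plane L_v = 35 + 2·60 = 155 mm; A_gv = 155 × 6 = 930 mm².
A_nv = (155 − 2.5·20) × 6 = 630 mm².
A_nt = (30 − 0.5·20) × 6 = 120 mm².
0.6 F_u A_nv = 177.7 kN; 0.6 F_y A_gv = 198.1 kN → shear rupture governs the shear term.
R_n = 177.7 + 1.0 × 470 × 120 / 1000 = 234.1 kN.
Design strength φR_n = 0.75 × 234.1 = 176 kN.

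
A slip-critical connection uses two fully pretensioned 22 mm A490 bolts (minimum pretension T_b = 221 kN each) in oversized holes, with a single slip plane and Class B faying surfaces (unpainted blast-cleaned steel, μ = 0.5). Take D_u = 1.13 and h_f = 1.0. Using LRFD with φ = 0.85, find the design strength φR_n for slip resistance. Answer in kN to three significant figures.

212 kN

R_n = μ · D_u · h_f · T_b · n_s · n_b = 0.5 × 1.13 × 1.0 × 221 × 1 × 2 = 249.7 kN.
Design strength φR_n = 0.85 × 249.7 = 212 kN.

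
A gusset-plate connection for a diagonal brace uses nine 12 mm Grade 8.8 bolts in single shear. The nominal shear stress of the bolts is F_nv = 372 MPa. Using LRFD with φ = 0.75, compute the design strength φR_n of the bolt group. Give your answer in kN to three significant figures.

A_b = π × 12² / 4 = 113.1 mm².
R_n = F_nv · A_b · n · n_s = 372 × 113.1 × 9 × 1 / 1000 = 378.6 kN.
Design strength φR_n = 0.75 × 378.6 = 284 kN.

284 kN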